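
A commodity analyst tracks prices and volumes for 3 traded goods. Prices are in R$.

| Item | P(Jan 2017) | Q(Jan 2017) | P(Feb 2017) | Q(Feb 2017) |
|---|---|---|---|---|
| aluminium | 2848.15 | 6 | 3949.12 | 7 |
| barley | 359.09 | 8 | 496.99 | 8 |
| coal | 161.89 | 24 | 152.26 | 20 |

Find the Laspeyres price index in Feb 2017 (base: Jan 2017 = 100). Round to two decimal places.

131.36

Laspeyres price index uses base-period quantities as weights.
ΣP(Feb 2017)·Q(Jan 2017) = 3949.12×6 + 496.99×8 + 152.26×24 = 23694.72 + 3975.92 + 3654.24 = 31324.88
ΣP(Jan 2017)·Q(Jan 2017) = 2848.15×6 + 359.09×8 + 161.89×24 = 17088.9 + 2872.72 + 3885.36 = 23846.98
Index = 31324.88 / 23846.98 × 100 = 131.3578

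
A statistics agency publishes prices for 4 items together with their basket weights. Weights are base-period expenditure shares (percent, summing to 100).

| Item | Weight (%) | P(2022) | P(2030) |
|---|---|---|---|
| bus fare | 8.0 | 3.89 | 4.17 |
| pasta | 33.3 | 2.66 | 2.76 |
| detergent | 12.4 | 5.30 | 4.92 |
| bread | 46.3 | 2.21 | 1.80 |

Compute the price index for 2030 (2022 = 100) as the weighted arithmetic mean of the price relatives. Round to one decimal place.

92.3

bus fare: 8.0 × (4.17/3.89) = 8.0 × 1.071979 = 8.5758
pasta: 33.3 × (2.76/2.66) = 33.3 × 1.037594 = 34.5519
detergent: 12.4 × (4.92/5.30) = 12.4 × 0.928302 = 11.5109
bread: 46.3 × (1.80/2.21) = 46.3 × 0.814480 = 37.7104
Index = Σ wᵢ·(p₁ᵢ/p₀ᵢ) = 8.5758 + 34.5519 + 11.5109 + 37.7104 = 92.3491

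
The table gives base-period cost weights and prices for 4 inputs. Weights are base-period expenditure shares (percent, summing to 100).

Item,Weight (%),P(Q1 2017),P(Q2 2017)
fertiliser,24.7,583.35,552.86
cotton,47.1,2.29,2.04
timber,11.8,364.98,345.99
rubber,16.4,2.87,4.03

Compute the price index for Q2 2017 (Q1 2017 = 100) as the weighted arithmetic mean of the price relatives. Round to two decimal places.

fertiliser: 24.7 × (552.86/583.35) = 24.7 × 0.947733 = 23.4090
cotton: 47.1 × (2.04/2.29) = 47.1 × 0.890830 = 41.9581
timber: 11.8 × (345.99/364.98) = 11.8 × 0.947970 = 11.1860
rubber: 16.4 × (4.03/2.87) = 16.4 × 1.404181 = 23.0286
Index = Σ wᵢ·(p₁ᵢ/p₀ᵢ) = 23.4090 + 41.9581 + 11.1860 + 23.0286 = 99.5817

99.58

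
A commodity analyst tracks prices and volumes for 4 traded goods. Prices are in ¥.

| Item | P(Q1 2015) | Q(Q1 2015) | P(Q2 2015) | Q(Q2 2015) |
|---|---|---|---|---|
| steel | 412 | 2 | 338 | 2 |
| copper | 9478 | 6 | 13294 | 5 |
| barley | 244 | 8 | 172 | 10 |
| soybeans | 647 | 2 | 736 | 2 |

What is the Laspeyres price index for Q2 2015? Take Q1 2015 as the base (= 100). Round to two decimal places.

Laspeyres price index uses base-period quantities as weights.
ΣP(Q2 2015)·Q(Q1 2015) = 338×2 + 13294×6 + 172×8 + 736×2 = 676 + 79764 + 1376 + 1472 = 83288
ΣP(Q1 2015)·Q(Q1 2015) = 412×2 + 9478×6 + 244×8 + 647×2 = 824 + 56868 + 1952 + 1294 = 60938
Index = 83288 / 60938 × 100 = 136.6766

136.68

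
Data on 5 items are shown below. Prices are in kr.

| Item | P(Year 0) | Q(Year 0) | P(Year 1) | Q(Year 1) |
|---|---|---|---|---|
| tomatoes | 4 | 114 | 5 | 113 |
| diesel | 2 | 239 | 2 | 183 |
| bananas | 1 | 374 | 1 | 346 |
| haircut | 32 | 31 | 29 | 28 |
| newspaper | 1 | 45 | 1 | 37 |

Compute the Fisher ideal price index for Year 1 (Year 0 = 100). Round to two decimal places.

Laspeyres component (base-period weights):
ΣP(Year 1)Q(Year 0) = 5×114 + 2×239 + 1×374 + 29×31 + 1×45 = 570 + 478 + 374 + 899 + 45 = 2366
ΣP(Year 0)Q(Year 0) = 4×114 + 2×239 + 1×374 + 32×31 + 1×45 = 456 + 478 + 374 + 992 + 45 = 2345
L = 2366 / 2345 × 100 = 100.8955
Paasche component (current-period weights):
ΣP(Year 1)Q(Year 1) = 5×113 + 2×183 + 1×346 + 29×28 + 1×37 = 565 + 366 + 346 + 812 + 37 = 2126
ΣP(Year 0)Q(Year 1) = 4×113 + 2×183 + 1×346 + 32×28 + 1×37 = 452 + 366 + 346 + 896 + 37 = 2097
P = 2126 / 2097 × 100 = 101.3829
Fisher = √(L × P) = √(100.8955 × 101.3829) = 101.1389

101.14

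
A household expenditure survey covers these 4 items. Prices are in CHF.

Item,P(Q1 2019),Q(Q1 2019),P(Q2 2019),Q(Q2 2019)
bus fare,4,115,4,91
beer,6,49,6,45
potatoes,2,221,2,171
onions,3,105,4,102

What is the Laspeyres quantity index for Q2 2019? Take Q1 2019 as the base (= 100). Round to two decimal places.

Laspeyres quantity index uses base-period prices as weights.
ΣP(Q1 2019)·Q(Q2 2019) = 4×91 + 6×45 + 2×171 + 3×102 = 364 + 270 + 342 + 306 = 1282
ΣP(Q1 2019)·Q(Q1 2019) = 4×115 + 6×49 + 2×221 + 3×105 = 460 + 294 + 442 + 315 = 1511
Index = 1282 / 1511 × 100 = 84.8445

84.84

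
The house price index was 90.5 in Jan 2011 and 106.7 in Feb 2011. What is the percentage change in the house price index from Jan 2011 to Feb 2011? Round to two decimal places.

17.90%

Change = (106.7 − 90.5) / 90.5 × 100
       = 16.2 / 90.5 × 100 = 17.9006%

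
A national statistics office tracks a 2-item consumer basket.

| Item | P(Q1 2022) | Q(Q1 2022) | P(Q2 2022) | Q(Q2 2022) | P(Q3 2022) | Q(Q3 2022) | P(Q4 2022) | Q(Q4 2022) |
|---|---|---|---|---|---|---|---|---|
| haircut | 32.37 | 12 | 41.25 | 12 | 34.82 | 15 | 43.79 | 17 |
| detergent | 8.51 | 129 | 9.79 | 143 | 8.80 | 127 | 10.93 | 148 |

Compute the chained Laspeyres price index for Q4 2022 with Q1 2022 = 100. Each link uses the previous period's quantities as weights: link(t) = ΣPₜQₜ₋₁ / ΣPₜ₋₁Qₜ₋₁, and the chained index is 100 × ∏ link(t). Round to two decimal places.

Link Q1 2022→Q2 2022:
ΣP(Q2 2022)Q(Q1 2022) = 41.25×12 + 9.79×129 = 495 + 1262.91 = 1757.91
ΣP(Q1 2022)Q(Q1 2022) = 32.37×12 + 8.51×129 = 388.44 + 1097.79 = 1486.23
link = 1757.91/1486.23 = 1.182798
Link Q2 2022→Q3 2022:
ΣP(Q3 2022)Q(Q2 2022) = 34.82×12 + 8.80×143 = 417.84 + 1258.4 = 1676.24
ΣP(Q2 2022)Q(Q2 2022) = 41.25×12 + 9.79×143 = 495 + 1399.97 = 1894.97
link = 1676.24/1894.97 = 0.884573
Link Q3 2022→Q4 2022:
ΣP(Q4 2022)Q(Q3 2022) = 43.79×15 + 10.93×127 = 656.85 + 1388.11 = 2044.96
ΣP(Q3 2022)Q(Q3 2022) = 34.82×15 + 8.80×127 = 522.3 + 1117.6 = 1639.9
link = 2044.96/1639.9 = 1.247003
Chained index = 100 × 1.182798 × 0.884573 × 1.247003 = 130.4704

130.47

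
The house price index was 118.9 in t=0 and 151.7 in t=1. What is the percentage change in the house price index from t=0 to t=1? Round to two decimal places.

27.59%

Change = (151.7 − 118.9) / 118.9 × 100
       = 32.8 / 118.9 × 100 = 27.5862%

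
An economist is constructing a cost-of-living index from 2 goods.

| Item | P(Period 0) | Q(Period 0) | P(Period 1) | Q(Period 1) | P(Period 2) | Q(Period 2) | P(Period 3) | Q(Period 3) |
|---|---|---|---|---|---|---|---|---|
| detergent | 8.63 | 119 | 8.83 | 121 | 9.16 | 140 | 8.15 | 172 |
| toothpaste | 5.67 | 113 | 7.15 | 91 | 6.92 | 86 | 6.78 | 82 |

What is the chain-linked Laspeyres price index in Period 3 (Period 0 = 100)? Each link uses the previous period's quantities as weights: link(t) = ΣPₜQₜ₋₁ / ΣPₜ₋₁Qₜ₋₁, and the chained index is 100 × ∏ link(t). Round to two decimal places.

Link Period 0→Period 1:
ΣP(Period 1)Q(Period 0) = 8.83×119 + 7.15×113 = 1050.77 + 807.95 = 1858.72
ΣP(Period 0)Q(Period 0) = 8.63×119 + 5.67×113 = 1026.97 + 640.71 = 1667.68
link = 1858.72/1667.68 = 1.114554
Link Period 1→Period 2:
ΣP(Period 2)Q(Period 1) = 9.16×121 + 6.92×91 = 1108.36 + 629.72 = 1738.08
ΣP(Period 1)Q(Period 1) = 8.83×121 + 7.15×91 = 1068.43 + 650.65 = 1719.08
link = 1738.08/1719.08 = 1.011052
Link Period 2→Period 3:
ΣP(Period 3)Q(Period 2) = 8.15×140 + 6.78×86 = 1141 + 583.08 = 1724.08
ΣP(Period 2)Q(Period 2) = 9.16×140 + 6.92×86 = 1282.4 + 595.12 = 1877.52
link = 1724.08/1877.52 = 0.918275
Chained index = 100 × 1.114554 × 1.011052 × 0.918275 = 103.4779

103.48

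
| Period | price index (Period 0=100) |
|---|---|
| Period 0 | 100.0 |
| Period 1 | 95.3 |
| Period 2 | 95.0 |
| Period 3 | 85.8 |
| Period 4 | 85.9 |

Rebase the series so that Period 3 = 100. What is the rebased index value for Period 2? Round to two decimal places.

110.72

Rebased(Period 2) = 95.0 / 85.8 × 100 = 110.7226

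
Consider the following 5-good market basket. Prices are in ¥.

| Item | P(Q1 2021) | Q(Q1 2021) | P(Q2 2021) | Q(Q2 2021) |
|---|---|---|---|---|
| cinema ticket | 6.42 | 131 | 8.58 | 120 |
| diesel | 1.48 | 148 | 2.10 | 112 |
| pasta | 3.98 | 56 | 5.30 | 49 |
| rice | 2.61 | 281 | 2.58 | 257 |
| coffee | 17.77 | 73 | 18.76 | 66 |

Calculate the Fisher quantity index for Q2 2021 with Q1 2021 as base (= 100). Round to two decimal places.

89.66

Laspeyres component (base-period weights):
ΣP(Q1 2021)Q(Q2 2021) = 6.42×120 + 1.48×112 + 3.98×49 + 2.61×257 + 17.77×66 = 770.4 + 165.76 + 195.02 + 670.77 + 1172.82 = 2974.77
ΣP(Q1 2021)Q(Q1 2021) = 6.42×131 + 1.48×148 + 3.98×56 + 2.61×281 + 17.77×73 = 841.02 + 219.04 + 222.88 + 733.41 + 1297.21 = 3313.56
L = 2974.77 / 3313.56 × 100 = 89.7756
Paasche component (current-period weights):
ΣP(Q2 2021)Q(Q2 2021) = 8.58×120 + 2.10×112 + 5.30×49 + 2.58×257 + 18.76×66 = 1029.6 + 235.2 + 259.7 + 663.06 + 1238.16 = 3425.72
ΣP(Q2 2021)Q(Q1 2021) = 8.58×131 + 2.10×148 + 5.30×56 + 2.58×281 + 18.76×73 = 1123.98 + 310.8 + 296.8 + 724.98 + 1369.48 = 3826.04
P = 3425.72 / 3826.04 × 100 = 89.5370
Fisher = √(L × P) = √(89.7756 × 89.5370) = 89.6562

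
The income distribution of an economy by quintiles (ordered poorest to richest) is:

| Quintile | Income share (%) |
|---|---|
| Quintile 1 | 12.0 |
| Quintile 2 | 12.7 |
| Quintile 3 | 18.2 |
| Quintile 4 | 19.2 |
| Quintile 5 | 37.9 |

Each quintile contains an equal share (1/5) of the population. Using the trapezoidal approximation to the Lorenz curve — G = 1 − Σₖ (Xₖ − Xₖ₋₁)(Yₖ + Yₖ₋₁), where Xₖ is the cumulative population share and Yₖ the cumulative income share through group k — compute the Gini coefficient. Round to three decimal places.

Cumulative income shares Yₖ: 0.1200, 0.2470, 0.4290, 0.6210, 1.0000
Σ (Xₖ−Xₖ₋₁)(Yₖ+Yₖ₋₁) = (1/5)(0.1200+0.0000) + (1/5)(0.2470+0.1200) + (1/5)(0.4290+0.2470) + (1/5)(0.6210+0.4290) + (1/5)(1.0000+0.6210)
  = 0.0240 + 0.0734 + 0.1352 + 0.2100 + 0.3242 = 0.7668
G = 1 − 0.7668 = 0.2332

0.233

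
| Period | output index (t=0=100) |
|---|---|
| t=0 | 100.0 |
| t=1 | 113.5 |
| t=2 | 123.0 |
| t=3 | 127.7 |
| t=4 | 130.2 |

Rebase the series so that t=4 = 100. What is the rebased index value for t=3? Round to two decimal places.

Rebased(t=3) = 127.7 / 130.2 × 100 = 98.0799

98.08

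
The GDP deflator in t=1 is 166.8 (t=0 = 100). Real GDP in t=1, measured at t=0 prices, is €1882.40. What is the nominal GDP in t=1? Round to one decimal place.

Nominal = Real × (Index/100) = 1882.40 × (166.8/100)
        = 1882.40 × 1.668 = 3139.8432

3139.8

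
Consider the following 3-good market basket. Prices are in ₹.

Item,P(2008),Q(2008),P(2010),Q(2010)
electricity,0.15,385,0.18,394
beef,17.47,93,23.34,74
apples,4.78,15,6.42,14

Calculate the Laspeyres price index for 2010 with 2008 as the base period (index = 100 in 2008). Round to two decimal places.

Laspeyres price index uses base-period quantities as weights.
ΣP(2010)·Q(2008) = 0.18×385 + 23.34×93 + 6.42×15 = 69.3 + 2170.62 + 96.3 = 2336.22
ΣP(2008)·Q(2008) = 0.15×385 + 17.47×93 + 4.78×15 = 57.75 + 1624.71 + 71.7 = 1754.16
Index = 2336.22 / 1754.16 × 100 = 133.1817

133.18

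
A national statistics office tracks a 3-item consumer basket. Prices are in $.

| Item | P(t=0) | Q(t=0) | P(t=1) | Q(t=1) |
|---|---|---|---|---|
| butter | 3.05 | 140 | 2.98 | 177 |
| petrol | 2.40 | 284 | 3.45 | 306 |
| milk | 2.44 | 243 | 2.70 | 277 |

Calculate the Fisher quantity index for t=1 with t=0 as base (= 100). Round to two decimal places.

Laspeyres component (base-period weights):
ΣP(t=0)Q(t=1) = 3.05×177 + 2.40×306 + 2.44×277 = 539.85 + 734.4 + 675.88 = 1950.13
ΣP(t=0)Q(t=0) = 3.05×140 + 2.40×284 + 2.44×243 = 427 + 681.6 + 592.92 = 1701.52
L = 1950.13 / 1701.52 × 100 = 114.6111
Paasche component (current-period weights):
ΣP(t=1)Q(t=1) = 2.98×177 + 3.45×306 + 2.70×277 = 527.46 + 1055.7 + 747.9 = 2331.06
ΣP(t=1)Q(t=0) = 2.98×140 + 3.45×284 + 2.70×243 = 417.2 + 979.8 + 656.1 = 2053.1
P = 2331.06 / 2053.1 × 100 = 113.5386
Fisher = √(L × P) = √(114.6111 × 113.5386) = 114.0735

114.07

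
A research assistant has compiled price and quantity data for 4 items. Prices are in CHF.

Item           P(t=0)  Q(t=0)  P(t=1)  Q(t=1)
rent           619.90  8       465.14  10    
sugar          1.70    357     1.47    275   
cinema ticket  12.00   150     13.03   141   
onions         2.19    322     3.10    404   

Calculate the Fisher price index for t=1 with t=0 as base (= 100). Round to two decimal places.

88.65

Laspeyres component (base-period weights):
ΣP(t=1)Q(t=0) = 465.14×8 + 1.47×357 + 13.03×150 + 3.10×322 = 3721.12 + 524.79 + 1954.5 + 998.2 = 7198.61
ΣP(t=0)Q(t=0) = 619.90×8 + 1.70×357 + 12.00×150 + 2.19×322 = 4959.2 + 606.9 + 1800 + 705.18 = 8071.28
L = 7198.61 / 8071.28 × 100 = 89.1880
Paasche component (current-period weights):
ΣP(t=1)Q(t=1) = 465.14×10 + 1.47×275 + 13.03×141 + 3.10×404 = 4651.4 + 404.25 + 1837.23 + 1252.4 = 8145.28
ΣP(t=0)Q(t=1) = 619.90×10 + 1.70×275 + 12.00×141 + 2.19×404 = 6199 + 467.5 + 1692 + 884.76 = 9243.26
P = 8145.28 / 9243.26 × 100 = 88.1213
Fisher = √(L × P) = √(89.1880 × 88.1213) = 88.6530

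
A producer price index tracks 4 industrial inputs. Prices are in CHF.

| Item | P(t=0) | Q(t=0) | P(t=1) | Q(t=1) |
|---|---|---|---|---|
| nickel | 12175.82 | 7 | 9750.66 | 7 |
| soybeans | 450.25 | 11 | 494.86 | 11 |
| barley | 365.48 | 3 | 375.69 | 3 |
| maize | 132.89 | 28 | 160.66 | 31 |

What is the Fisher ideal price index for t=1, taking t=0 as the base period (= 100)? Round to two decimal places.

83.58

Laspeyres component (base-period weights):
ΣP(t=1)Q(t=0) = 9750.66×7 + 494.86×11 + 375.69×3 + 160.66×28 = 68254.62 + 5443.46 + 1127.07 + 4498.48 = 79323.63
ΣP(t=0)Q(t=0) = 12175.82×7 + 450.25×11 + 365.48×3 + 132.89×28 = 85230.74 + 4952.75 + 1096.44 + 3720.92 = 95000.85
L = 79323.63 / 95000.85 × 100 = 83.4978
Paasche component (current-period weights):
ΣP(t=1)Q(t=1) = 9750.66×7 + 494.86×11 + 375.69×3 + 160.66×31 = 68254.62 + 5443.46 + 1127.07 + 4980.46 = 79805.61
ΣP(t=0)Q(t=1) = 12175.82×7 + 450.25×11 + 365.48×3 + 132.89×31 = 85230.74 + 4952.75 + 1096.44 + 4119.59 = 95399.52
P = 79805.61 / 95399.52 × 100 = 83.6541
Fisher = √(L × P) = √(83.4978 × 83.6541) = 83.5759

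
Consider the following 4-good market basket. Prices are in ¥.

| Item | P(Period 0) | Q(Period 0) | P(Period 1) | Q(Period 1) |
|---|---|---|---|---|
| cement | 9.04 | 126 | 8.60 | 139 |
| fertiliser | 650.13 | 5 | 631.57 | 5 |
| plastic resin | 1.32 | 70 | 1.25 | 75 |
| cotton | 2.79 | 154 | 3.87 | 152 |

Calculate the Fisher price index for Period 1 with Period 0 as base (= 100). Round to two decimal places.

100.18

Laspeyres component (base-period weights):
ΣP(Period 1)Q(Period 0) = 8.60×126 + 631.57×5 + 1.25×70 + 3.87×154 = 1083.6 + 3157.85 + 87.5 + 595.98 = 4924.93
ΣP(Period 0)Q(Period 0) = 9.04×126 + 650.13×5 + 1.32×70 + 2.79×154 = 1139.04 + 3250.65 + 92.4 + 429.66 = 4911.75
L = 4924.93 / 4911.75 × 100 = 100.2683
Paasche component (current-period weights):
ΣP(Period 1)Q(Period 1) = 8.60×139 + 631.57×5 + 1.25×75 + 3.87×152 = 1195.4 + 3157.85 + 93.75 + 588.24 = 5035.24
ΣP(Period 0)Q(Period 1) = 9.04×139 + 650.13×5 + 1.32×75 + 2.79×152 = 1256.56 + 3250.65 + 99 + 424.08 = 5030.29
P = 5035.24 / 5030.29 × 100 = 100.0984
Fisher = √(L × P) = √(100.2683 × 100.0984) = 100.1833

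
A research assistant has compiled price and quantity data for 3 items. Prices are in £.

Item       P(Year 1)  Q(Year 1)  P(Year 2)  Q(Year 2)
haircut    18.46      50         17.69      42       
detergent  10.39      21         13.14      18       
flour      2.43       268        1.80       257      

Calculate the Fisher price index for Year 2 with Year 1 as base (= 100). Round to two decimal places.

91.27

Laspeyres component (base-period weights):
ΣP(Year 2)Q(Year 1) = 17.69×50 + 13.14×21 + 1.80×268 = 884.5 + 275.94 + 482.4 = 1642.84
ΣP(Year 1)Q(Year 1) = 18.46×50 + 10.39×21 + 2.43×268 = 923 + 218.19 + 651.24 = 1792.43
L = 1642.84 / 1792.43 × 100 = 91.6543
Paasche component (current-period weights):
ΣP(Year 2)Q(Year 2) = 17.69×42 + 13.14×18 + 1.80×257 = 742.98 + 236.52 + 462.6 = 1442.1
ΣP(Year 1)Q(Year 2) = 18.46×42 + 10.39×18 + 2.43×257 = 775.32 + 187.02 + 624.51 = 1586.85
P = 1442.1 / 1586.85 × 100 = 90.8782
Fisher = √(L × P) = √(91.6543 × 90.8782) = 91.2654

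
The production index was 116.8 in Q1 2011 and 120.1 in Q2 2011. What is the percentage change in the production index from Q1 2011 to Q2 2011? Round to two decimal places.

Change = (120.1 − 116.8) / 116.8 × 100
       = 3.3 / 116.8 × 100 = 2.8253%

2.83%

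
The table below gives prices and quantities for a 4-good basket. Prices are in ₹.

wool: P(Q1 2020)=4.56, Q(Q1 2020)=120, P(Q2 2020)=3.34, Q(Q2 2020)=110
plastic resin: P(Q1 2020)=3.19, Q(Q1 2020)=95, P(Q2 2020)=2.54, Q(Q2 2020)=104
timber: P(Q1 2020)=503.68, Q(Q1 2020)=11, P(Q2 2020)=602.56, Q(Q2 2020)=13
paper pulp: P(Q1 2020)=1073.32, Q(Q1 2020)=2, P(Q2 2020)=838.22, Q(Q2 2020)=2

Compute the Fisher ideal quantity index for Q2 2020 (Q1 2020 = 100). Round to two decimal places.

Laspeyres component (base-period weights):
ΣP(Q1 2020)Q(Q2 2020) = 4.56×110 + 3.19×104 + 503.68×13 + 1073.32×2 = 501.6 + 331.76 + 6547.84 + 2146.64 = 9527.84
ΣP(Q1 2020)Q(Q1 2020) = 4.56×120 + 3.19×95 + 503.68×11 + 1073.32×2 = 547.2 + 303.05 + 5540.48 + 2146.64 = 8537.37
L = 9527.84 / 8537.37 × 100 = 111.6016
Paasche component (current-period weights):
ΣP(Q2 2020)Q(Q2 2020) = 3.34×110 + 2.54×104 + 602.56×13 + 838.22×2 = 367.4 + 264.16 + 7833.28 + 1676.44 = 10141.28
ΣP(Q2 2020)Q(Q1 2020) = 3.34×120 + 2.54×95 + 602.56×11 + 838.22×2 = 400.8 + 241.3 + 6628.16 + 1676.44 = 8946.7
P = 10141.28 / 8946.7 × 100 = 113.3522
Fisher = √(L × P) = √(111.6016 × 113.3522) = 112.4735

112.47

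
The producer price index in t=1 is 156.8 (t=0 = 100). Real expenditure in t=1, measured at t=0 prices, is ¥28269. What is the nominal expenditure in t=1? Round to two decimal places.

44325.79

Nominal = Real × (Index/100) = 28269 × (156.8/100)
        = 28269 × 1.568 = 44325.7920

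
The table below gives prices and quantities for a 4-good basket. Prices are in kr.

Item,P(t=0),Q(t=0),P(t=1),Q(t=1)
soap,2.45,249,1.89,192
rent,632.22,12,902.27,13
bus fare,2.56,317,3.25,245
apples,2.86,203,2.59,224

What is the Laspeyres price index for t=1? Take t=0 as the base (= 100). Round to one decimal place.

134.1

Laspeyres price index uses base-period quantities as weights.
ΣP(t=1)·Q(t=0) = 1.89×249 + 902.27×12 + 3.25×317 + 2.59×203 = 470.61 + 10827.24 + 1030.25 + 525.77 = 12853.87
ΣP(t=0)·Q(t=0) = 2.45×249 + 632.22×12 + 2.56×317 + 2.86×203 = 610.05 + 7586.64 + 811.52 + 580.58 = 9588.79
Index = 12853.87 / 9588.79 × 100 = 134.0510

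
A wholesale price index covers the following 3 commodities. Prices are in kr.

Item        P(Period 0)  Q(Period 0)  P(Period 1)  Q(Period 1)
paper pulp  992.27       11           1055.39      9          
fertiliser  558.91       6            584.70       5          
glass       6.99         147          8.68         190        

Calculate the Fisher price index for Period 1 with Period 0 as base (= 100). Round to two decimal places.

Laspeyres component (base-period weights):
ΣP(Period 1)Q(Period 0) = 1055.39×11 + 584.70×6 + 8.68×147 = 11609.29 + 3508.2 + 1275.96 = 16393.45
ΣP(Period 0)Q(Period 0) = 992.27×11 + 558.91×6 + 6.99×147 = 10914.97 + 3353.46 + 1027.53 = 15295.96
L = 16393.45 / 15295.96 × 100 = 107.1750
Paasche component (current-period weights):
ΣP(Period 1)Q(Period 1) = 1055.39×9 + 584.70×5 + 8.68×190 = 9498.51 + 2923.5 + 1649.2 = 14071.21
ΣP(Period 0)Q(Period 1) = 992.27×9 + 558.91×5 + 6.99×190 = 8930.43 + 2794.55 + 1328.1 = 13053.08
P = 14071.21 / 13053.08 × 100 = 107.7999
Fisher = √(L × P) = √(107.1750 × 107.7999) = 107.4870

107.49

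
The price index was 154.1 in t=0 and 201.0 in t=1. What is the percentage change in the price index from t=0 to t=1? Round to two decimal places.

30.43%

Change = (201.0 − 154.1) / 154.1 × 100
       = 46.9 / 154.1 × 100 = 30.4348%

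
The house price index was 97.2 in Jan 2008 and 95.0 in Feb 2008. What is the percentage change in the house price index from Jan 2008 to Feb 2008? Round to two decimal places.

-2.26%

Change = (95.0 − 97.2) / 97.2 × 100
       = -2.2 / 97.2 × 100 = -2.2634%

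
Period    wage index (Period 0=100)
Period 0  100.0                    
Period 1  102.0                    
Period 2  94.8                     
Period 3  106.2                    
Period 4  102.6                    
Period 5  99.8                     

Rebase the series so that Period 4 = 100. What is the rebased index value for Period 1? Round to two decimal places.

99.42

Rebased(Period 1) = 102.0 / 102.6 × 100 = 99.4152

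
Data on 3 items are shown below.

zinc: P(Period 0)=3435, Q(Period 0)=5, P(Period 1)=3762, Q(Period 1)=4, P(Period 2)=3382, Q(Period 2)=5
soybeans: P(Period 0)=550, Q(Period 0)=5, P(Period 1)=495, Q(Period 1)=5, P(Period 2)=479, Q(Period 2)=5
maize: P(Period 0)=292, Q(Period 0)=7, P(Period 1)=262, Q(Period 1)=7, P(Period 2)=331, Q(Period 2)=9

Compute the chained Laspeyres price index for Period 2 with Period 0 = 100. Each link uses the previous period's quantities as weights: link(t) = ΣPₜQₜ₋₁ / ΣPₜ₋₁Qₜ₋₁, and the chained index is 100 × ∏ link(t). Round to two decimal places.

Link Period 0→Period 1:
ΣP(Period 1)Q(Period 0) = 3762×5 + 495×5 + 262×7 = 18810 + 2475 + 1834 = 23119
ΣP(Period 0)Q(Period 0) = 3435×5 + 550×5 + 292×7 = 17175 + 2750 + 2044 = 21969
link = 23119/21969 = 1.052346
Link Period 1→Period 2:
ΣP(Period 2)Q(Period 1) = 3382×4 + 479×5 + 331×7 = 13528 + 2395 + 2317 = 18240
ΣP(Period 1)Q(Period 1) = 3762×4 + 495×5 + 262×7 = 15048 + 2475 + 1834 = 19357
link = 18240/19357 = 0.942295
Chained index = 100 × 1.052346 × 0.942295 = 99.1621

99.16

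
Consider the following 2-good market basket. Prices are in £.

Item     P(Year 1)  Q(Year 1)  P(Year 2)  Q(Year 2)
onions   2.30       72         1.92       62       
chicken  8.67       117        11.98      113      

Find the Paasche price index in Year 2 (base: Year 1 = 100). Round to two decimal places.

131.23

Paasche price index uses current-period quantities as weights.
ΣP(Year 2)·Q(Year 2) = 1.92×62 + 11.98×113 = 119.04 + 1353.74 = 1472.78
ΣP(Year 1)·Q(Year 2) = 2.30×62 + 8.67×113 = 142.6 + 979.71 = 1122.31
Index = 1472.78 / 1122.31 × 100 = 131.2276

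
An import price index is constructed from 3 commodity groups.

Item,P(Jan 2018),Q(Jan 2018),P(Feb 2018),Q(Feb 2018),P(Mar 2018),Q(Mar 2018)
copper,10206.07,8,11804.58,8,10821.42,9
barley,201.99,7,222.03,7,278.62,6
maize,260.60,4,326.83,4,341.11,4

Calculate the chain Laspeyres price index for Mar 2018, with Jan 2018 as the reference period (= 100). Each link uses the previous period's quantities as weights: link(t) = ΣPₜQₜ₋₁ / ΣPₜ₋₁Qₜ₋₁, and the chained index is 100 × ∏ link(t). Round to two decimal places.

106.87

Link Jan 2018→Feb 2018:
ΣP(Feb 2018)Q(Jan 2018) = 11804.58×8 + 222.03×7 + 326.83×4 = 94436.64 + 1554.21 + 1307.32 = 97298.17
ΣP(Jan 2018)Q(Jan 2018) = 10206.07×8 + 201.99×7 + 260.60×4 = 81648.56 + 1413.93 + 1042.4 = 84104.89
link = 97298.17/84104.89 = 1.156867
Link Feb 2018→Mar 2018:
ΣP(Mar 2018)Q(Feb 2018) = 10821.42×8 + 278.62×7 + 341.11×4 = 86571.36 + 1950.34 + 1364.44 = 89886.14
ΣP(Feb 2018)Q(Feb 2018) = 11804.58×8 + 222.03×7 + 326.83×4 = 94436.64 + 1554.21 + 1307.32 = 97298.17
link = 89886.14/97298.17 = 0.923821
Chained index = 100 × 1.156867 × 0.923821 = 106.8739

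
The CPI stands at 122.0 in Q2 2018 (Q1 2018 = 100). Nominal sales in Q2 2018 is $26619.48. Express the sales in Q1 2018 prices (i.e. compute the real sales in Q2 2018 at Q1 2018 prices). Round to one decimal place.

21819.2

Real = Nominal ÷ (Index/100) = 26619.48 ÷ (122.0/100)
     = 26619.48 ÷ 1.220 = 21819.2459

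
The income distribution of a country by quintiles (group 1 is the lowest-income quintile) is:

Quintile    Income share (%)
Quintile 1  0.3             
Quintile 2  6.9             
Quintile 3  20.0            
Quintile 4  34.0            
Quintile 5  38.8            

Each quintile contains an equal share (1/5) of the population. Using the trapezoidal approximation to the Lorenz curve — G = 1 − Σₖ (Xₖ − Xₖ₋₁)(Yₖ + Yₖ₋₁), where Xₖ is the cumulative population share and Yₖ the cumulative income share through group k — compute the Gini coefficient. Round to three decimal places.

Cumulative income shares Yₖ: 0.0030, 0.0720, 0.2720, 0.6120, 1.0000
Σ (Xₖ−Xₖ₋₁)(Yₖ+Yₖ₋₁) = (1/5)(0.0030+0.0000) + (1/5)(0.0720+0.0030) + (1/5)(0.2720+0.0720) + (1/5)(0.6120+0.2720) + (1/5)(1.0000+0.6120)
  = 0.0006 + 0.0150 + 0.0688 + 0.1768 + 0.3224 = 0.5836
G = 1 − 0.5836 = 0.4164

0.416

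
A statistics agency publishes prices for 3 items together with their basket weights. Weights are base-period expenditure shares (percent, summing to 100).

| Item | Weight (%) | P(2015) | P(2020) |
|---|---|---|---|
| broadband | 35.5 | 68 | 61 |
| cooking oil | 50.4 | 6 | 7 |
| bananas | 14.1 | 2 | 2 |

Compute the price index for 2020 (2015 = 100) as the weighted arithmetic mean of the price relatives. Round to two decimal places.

104.75

broadband: 35.5 × (61/68) = 35.5 × 0.897059 = 31.8456
cooking oil: 50.4 × (7/6) = 50.4 × 1.166667 = 58.8000
bananas: 14.1 × (2/2) = 14.1 × 1.000000 = 14.1000
Index = Σ wᵢ·(p₁ᵢ/p₀ᵢ) = 31.8456 + 58.8000 + 14.1000 = 104.7456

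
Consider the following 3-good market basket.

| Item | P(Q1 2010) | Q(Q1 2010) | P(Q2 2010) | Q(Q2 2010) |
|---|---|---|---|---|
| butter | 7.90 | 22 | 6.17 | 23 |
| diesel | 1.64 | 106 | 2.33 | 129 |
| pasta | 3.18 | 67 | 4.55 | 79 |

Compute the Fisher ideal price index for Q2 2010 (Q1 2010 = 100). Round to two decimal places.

123.53

Laspeyres component (base-period weights):
ΣP(Q2 2010)Q(Q1 2010) = 6.17×22 + 2.33×106 + 4.55×67 = 135.74 + 246.98 + 304.85 = 687.57
ΣP(Q1 2010)Q(Q1 2010) = 7.90×22 + 1.64×106 + 3.18×67 = 173.8 + 173.84 + 213.06 = 560.7
L = 687.57 / 560.7 × 100 = 122.6271
Paasche component (current-period weights):
ΣP(Q2 2010)Q(Q2 2010) = 6.17×23 + 2.33×129 + 4.55×79 = 141.91 + 300.57 + 359.45 = 801.93
ΣP(Q1 2010)Q(Q2 2010) = 7.90×23 + 1.64×129 + 3.18×79 = 181.7 + 211.56 + 251.22 = 644.48
P = 801.93 / 644.48 × 100 = 124.4305
Fisher = √(L × P) = √(122.6271 × 124.4305) = 123.5255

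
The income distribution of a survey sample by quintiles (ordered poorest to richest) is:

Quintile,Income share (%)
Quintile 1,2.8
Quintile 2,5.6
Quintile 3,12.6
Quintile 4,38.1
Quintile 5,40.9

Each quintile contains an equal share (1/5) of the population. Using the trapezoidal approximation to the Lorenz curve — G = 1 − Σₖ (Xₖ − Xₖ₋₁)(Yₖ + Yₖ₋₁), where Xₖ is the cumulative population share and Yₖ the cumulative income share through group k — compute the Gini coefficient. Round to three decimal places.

Cumulative income shares Yₖ: 0.0280, 0.0840, 0.2100, 0.5910, 1.0000
Σ (Xₖ−Xₖ₋₁)(Yₖ+Yₖ₋₁) = (1/5)(0.0280+0.0000) + (1/5)(0.0840+0.0280) + (1/5)(0.2100+0.0840) + (1/5)(0.5910+0.2100) + (1/5)(1.0000+0.5910)
  = 0.0056 + 0.0224 + 0.0588 + 0.1602 + 0.3182 = 0.5652
G = 1 − 0.5652 = 0.4348

0.435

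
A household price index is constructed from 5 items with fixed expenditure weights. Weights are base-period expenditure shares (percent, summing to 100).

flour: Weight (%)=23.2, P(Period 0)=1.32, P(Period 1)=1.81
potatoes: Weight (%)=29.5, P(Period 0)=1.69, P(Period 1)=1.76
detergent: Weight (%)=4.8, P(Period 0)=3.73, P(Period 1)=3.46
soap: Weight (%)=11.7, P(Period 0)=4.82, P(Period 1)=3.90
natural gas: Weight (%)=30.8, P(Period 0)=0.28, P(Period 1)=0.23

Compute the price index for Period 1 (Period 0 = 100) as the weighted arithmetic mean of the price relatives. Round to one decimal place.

101.8

flour: 23.2 × (1.81/1.32) = 23.2 × 1.371212 = 31.8121
potatoes: 29.5 × (1.76/1.69) = 29.5 × 1.041420 = 30.7219
detergent: 4.8 × (3.46/3.73) = 4.8 × 0.927614 = 4.4525
soap: 11.7 × (3.90/4.82) = 11.7 × 0.809129 = 9.4668
natural gas: 30.8 × (0.23/0.28) = 30.8 × 0.821429 = 25.3000
Index = Σ wᵢ·(p₁ᵢ/p₀ᵢ) = 31.8121 + 30.7219 + 4.4525 + 9.4668 + 25.3000 = 101.7534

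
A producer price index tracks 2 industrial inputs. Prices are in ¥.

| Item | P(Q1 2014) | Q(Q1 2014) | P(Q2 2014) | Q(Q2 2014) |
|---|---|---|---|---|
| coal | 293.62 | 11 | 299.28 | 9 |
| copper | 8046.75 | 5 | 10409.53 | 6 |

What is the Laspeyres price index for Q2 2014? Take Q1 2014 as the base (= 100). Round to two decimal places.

127.32

Laspeyres price index uses base-period quantities as weights.
ΣP(Q2 2014)·Q(Q1 2014) = 299.28×11 + 10409.53×5 = 3292.08 + 52047.65 = 55339.73
ΣP(Q1 2014)·Q(Q1 2014) = 293.62×11 + 8046.75×5 = 3229.82 + 40233.75 = 43463.57
Index = 55339.73 / 43463.57 × 100 = 127.3244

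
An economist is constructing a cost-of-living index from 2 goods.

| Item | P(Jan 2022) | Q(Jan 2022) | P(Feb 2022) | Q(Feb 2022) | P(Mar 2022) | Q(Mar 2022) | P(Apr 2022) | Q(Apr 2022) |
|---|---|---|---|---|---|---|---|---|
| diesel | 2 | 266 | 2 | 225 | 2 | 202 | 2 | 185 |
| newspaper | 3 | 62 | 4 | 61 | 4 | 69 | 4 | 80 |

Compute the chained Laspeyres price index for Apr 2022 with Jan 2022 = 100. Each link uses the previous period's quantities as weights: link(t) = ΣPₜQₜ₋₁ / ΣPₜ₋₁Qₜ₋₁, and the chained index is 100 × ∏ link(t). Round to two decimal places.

Link Jan 2022→Feb 2022:
ΣP(Feb 2022)Q(Jan 2022) = 2×266 + 4×62 = 532 + 248 = 780
ΣP(Jan 2022)Q(Jan 2022) = 2×266 + 3×62 = 532 + 186 = 718
link = 780/718 = 1.086351
Link Feb 2022→Mar 2022:
ΣP(Mar 2022)Q(Feb 2022) = 2×225 + 4×61 = 450 + 244 = 694
ΣP(Feb 2022)Q(Feb 2022) = 2×225 + 4×61 = 450 + 244 = 694
link = 694/694 = 1.000000
Link Mar 2022→Apr 2022:
ΣP(Apr 2022)Q(Mar 2022) = 2×202 + 4×69 = 404 + 276 = 680
ΣP(Mar 2022)Q(Mar 2022) = 2×202 + 4×69 = 404 + 276 = 680
link = 680/680 = 1.000000
Chained index = 100 × 1.086351 × 1.000000 × 1.000000 = 108.6351

108.64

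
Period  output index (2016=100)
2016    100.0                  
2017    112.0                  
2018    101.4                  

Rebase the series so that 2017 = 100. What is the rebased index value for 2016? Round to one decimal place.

89.3

Rebased(2016) = 100.0 / 112.0 × 100 = 89.2857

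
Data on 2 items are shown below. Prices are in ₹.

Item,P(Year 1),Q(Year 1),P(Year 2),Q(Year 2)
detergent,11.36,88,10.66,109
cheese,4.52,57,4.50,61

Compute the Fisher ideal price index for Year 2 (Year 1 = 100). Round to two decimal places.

94.94

Laspeyres component (base-period weights):
ΣP(Year 2)Q(Year 1) = 10.66×88 + 4.50×57 = 938.08 + 256.5 = 1194.58
ΣP(Year 1)Q(Year 1) = 11.36×88 + 4.52×57 = 999.68 + 257.64 = 1257.32
L = 1194.58 / 1257.32 × 100 = 95.0100
Paasche component (current-period weights):
ΣP(Year 2)Q(Year 2) = 10.66×109 + 4.50×61 = 1161.94 + 274.5 = 1436.44
ΣP(Year 1)Q(Year 2) = 11.36×109 + 4.52×61 = 1238.24 + 275.72 = 1513.96
P = 1436.44 / 1513.96 × 100 = 94.8797
Fisher = √(L × P) = √(95.0100 × 94.8797) = 94.9448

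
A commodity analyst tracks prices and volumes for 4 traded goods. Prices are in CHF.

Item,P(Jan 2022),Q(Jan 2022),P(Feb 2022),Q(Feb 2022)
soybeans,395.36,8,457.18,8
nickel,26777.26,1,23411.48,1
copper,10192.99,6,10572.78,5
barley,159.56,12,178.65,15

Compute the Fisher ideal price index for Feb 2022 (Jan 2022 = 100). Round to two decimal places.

99.39

Laspeyres component (base-period weights):
ΣP(Feb 2022)Q(Jan 2022) = 457.18×8 + 23411.48×1 + 10572.78×6 + 178.65×12 = 3657.44 + 23411.48 + 63436.68 + 2143.8 = 92649.4
ΣP(Jan 2022)Q(Jan 2022) = 395.36×8 + 26777.26×1 + 10192.99×6 + 159.56×12 = 3162.88 + 26777.26 + 61157.94 + 1914.72 = 93012.8
L = 92649.4 / 93012.8 × 100 = 99.6093
Paasche component (current-period weights):
ΣP(Feb 2022)Q(Feb 2022) = 457.18×8 + 23411.48×1 + 10572.78×5 + 178.65×15 = 3657.44 + 23411.48 + 52863.9 + 2679.75 = 82612.57
ΣP(Jan 2022)Q(Feb 2022) = 395.36×8 + 26777.26×1 + 10192.99×5 + 159.56×15 = 3162.88 + 26777.26 + 50964.95 + 2393.4 = 83298.49
P = 82612.57 / 83298.49 × 100 = 99.1766
Fisher = √(L × P) = √(99.6093 × 99.1766) = 99.3927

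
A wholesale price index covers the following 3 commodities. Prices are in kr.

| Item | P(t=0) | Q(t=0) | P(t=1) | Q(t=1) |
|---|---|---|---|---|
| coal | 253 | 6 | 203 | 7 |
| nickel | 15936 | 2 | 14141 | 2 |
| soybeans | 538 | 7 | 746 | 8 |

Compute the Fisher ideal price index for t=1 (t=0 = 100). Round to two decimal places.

Laspeyres component (base-period weights):
ΣP(t=1)Q(t=0) = 203×6 + 14141×2 + 746×7 = 1218 + 28282 + 5222 = 34722
ΣP(t=0)Q(t=0) = 253×6 + 15936×2 + 538×7 = 1518 + 31872 + 3766 = 37156
L = 34722 / 37156 × 100 = 93.4492
Paasche component (current-period weights):
ΣP(t=1)Q(t=1) = 203×7 + 14141×2 + 746×8 = 1421 + 28282 + 5968 = 35671
ΣP(t=0)Q(t=1) = 253×7 + 15936×2 + 538×8 = 1771 + 31872 + 4304 = 37947
P = 35671 / 37947 × 100 = 94.0022
Fisher = √(L × P) = √(93.4492 × 94.0022) = 93.7253

93.73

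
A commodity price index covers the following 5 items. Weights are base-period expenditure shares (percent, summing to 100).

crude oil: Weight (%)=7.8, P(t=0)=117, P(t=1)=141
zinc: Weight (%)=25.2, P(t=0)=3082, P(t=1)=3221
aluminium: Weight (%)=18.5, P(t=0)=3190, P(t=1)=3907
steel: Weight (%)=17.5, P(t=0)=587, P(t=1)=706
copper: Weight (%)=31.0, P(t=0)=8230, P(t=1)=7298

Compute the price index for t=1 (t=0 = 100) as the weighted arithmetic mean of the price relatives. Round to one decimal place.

crude oil: 7.8 × (141/117) = 7.8 × 1.205128 = 9.4000
zinc: 25.2 × (3221/3082) = 25.2 × 1.045101 = 26.3365
aluminium: 18.5 × (3907/3190) = 18.5 × 1.224765 = 22.6582
steel: 17.5 × (706/587) = 17.5 × 1.202726 = 21.0477
copper: 31.0 × (7298/8230) = 31.0 × 0.886756 = 27.4894
Index = Σ wᵢ·(p₁ᵢ/p₀ᵢ) = 9.4000 + 26.3365 + 22.6582 + 21.0477 + 27.4894 = 106.9318

106.9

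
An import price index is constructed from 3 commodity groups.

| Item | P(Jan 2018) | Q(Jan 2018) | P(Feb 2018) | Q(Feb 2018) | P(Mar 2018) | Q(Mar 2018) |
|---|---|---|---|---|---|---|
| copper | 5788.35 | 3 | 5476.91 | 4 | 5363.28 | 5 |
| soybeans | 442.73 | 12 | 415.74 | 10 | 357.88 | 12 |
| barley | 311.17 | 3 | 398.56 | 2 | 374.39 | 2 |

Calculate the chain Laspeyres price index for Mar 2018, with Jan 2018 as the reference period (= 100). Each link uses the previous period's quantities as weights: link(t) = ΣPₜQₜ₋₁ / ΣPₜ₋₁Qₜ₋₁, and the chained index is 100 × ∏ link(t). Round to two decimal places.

Link Jan 2018→Feb 2018:
ΣP(Feb 2018)Q(Jan 2018) = 5476.91×3 + 415.74×12 + 398.56×3 = 16430.73 + 4988.88 + 1195.68 = 22615.29
ΣP(Jan 2018)Q(Jan 2018) = 5788.35×3 + 442.73×12 + 311.17×3 = 17365.05 + 5312.76 + 933.51 = 23611.32
link = 22615.29/23611.32 = 0.957816
Link Feb 2018→Mar 2018:
ΣP(Mar 2018)Q(Feb 2018) = 5363.28×4 + 357.88×10 + 374.39×2 = 21453.12 + 3578.8 + 748.78 = 25780.7
ΣP(Feb 2018)Q(Feb 2018) = 5476.91×4 + 415.74×10 + 398.56×2 = 21907.64 + 4157.4 + 797.12 = 26862.16
link = 25780.7/26862.16 = 0.959740
Chained index = 100 × 0.957816 × 0.959740 = 91.9254

91.93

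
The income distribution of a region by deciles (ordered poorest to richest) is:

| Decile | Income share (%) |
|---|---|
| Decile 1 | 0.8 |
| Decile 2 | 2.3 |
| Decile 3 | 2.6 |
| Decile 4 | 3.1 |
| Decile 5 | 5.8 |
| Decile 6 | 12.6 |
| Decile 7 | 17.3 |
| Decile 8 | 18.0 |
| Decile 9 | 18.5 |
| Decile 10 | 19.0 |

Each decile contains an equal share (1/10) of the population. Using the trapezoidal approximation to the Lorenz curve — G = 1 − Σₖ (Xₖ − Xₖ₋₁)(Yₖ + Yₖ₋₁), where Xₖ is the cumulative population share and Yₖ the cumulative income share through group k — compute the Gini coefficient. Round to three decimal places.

0.404

Cumulative income shares Yₖ: 0.0080, 0.0310, 0.0570, 0.0880, 0.1460, 0.2720, 0.4450, 0.6250, 0.8100, 1.0000
Σ (Xₖ−Xₖ₋₁)(Yₖ+Yₖ₋₁) = (1/10)(0.0080+0.0000) + (1/10)(0.0310+0.0080) + (1/10)(0.0570+0.0310) + (1/10)(0.0880+0.0570) + (1/10)(0.1460+0.0880) + (1/10)(0.2720+0.1460) + (1/10)(0.4450+0.2720) + (1/10)(0.6250+0.4450) + (1/10)(0.8100+0.6250) + (1/10)(1.0000+0.8100)
  = 0.0008 + 0.0039 + 0.0088 + 0.0145 + 0.0234 + 0.0418 + 0.0717 + 0.1070 + 0.1435 + 0.1810 = 0.5964
G = 1 − 0.5964 = 0.4036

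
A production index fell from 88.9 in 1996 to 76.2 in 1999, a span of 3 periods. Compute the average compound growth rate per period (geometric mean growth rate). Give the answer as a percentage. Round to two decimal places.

Growth factor = (76.2/88.9)^(1/3) = (0.857143)^(1/3) = 0.949914
Growth rate = 0.949914 − 1 = -0.050086 = -5.0086%

-5.01%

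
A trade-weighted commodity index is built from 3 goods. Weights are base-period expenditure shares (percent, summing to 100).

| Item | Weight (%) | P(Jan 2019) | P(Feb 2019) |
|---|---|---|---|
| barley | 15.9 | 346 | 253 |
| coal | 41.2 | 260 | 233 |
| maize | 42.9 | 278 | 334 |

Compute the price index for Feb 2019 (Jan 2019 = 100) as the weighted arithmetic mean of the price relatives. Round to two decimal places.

barley: 15.9 × (253/346) = 15.9 × 0.731214 = 11.6263
coal: 41.2 × (233/260) = 41.2 × 0.896154 = 36.9215
maize: 42.9 × (334/278) = 42.9 × 1.201439 = 51.5417
Index = Σ wᵢ·(p₁ᵢ/p₀ᵢ) = 11.6263 + 36.9215 + 51.5417 = 100.0896

100.09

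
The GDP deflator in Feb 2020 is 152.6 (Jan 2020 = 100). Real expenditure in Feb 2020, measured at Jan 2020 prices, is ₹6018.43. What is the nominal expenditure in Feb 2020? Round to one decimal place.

9184.1

Nominal = Real × (Index/100) = 6018.43 × (152.6/100)
        = 6018.43 × 1.526 = 9184.1242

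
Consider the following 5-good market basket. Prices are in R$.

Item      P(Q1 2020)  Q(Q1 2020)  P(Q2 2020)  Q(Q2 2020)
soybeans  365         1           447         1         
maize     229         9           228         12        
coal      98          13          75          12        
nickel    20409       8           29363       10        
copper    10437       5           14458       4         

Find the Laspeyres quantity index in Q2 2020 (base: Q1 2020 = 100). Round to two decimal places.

Laspeyres quantity index uses base-period prices as weights.
ΣP(Q1 2020)·Q(Q2 2020) = 365×1 + 229×12 + 98×12 + 20409×10 + 10437×4 = 365 + 2748 + 1176 + 204090 + 41748 = 250127
ΣP(Q1 2020)·Q(Q1 2020) = 365×1 + 229×9 + 98×13 + 20409×8 + 10437×5 = 365 + 2061 + 1274 + 163272 + 52185 = 219157
Index = 250127 / 219157 × 100 = 114.1314

114.13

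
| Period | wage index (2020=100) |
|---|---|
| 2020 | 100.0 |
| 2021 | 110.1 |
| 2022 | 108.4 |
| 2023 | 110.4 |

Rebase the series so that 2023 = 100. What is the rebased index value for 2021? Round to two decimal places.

99.73

Rebased(2021) = 110.1 / 110.4 × 100 = 99.7283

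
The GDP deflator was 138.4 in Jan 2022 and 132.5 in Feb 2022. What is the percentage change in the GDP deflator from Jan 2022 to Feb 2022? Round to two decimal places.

Change = (132.5 − 138.4) / 138.4 × 100
       = -5.9 / 138.4 × 100 = -4.2630%

-4.26%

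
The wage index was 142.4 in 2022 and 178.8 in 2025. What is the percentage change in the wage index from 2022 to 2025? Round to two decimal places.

Change = (178.8 − 142.4) / 142.4 × 100
       = 36.4 / 142.4 × 100 = 25.5618%

25.56%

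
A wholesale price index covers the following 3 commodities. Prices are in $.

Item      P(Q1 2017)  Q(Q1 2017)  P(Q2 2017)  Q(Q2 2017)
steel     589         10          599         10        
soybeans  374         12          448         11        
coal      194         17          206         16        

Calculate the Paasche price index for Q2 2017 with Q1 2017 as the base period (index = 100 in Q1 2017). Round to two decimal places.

108.44

Paasche price index uses current-period quantities as weights.
ΣP(Q2 2017)·Q(Q2 2017) = 599×10 + 448×11 + 206×16 = 5990 + 4928 + 3296 = 14214
ΣP(Q1 2017)·Q(Q2 2017) = 589×10 + 374×11 + 194×16 = 5890 + 4114 + 3104 = 13108
Index = 14214 / 13108 × 100 = 108.4376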